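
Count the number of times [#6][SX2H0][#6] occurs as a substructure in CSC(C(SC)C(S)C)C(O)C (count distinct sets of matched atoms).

[#6][SX2H0][#6] is the SMARTS for a thioether: an aliphatic sulfur bridging two carbons with no H on the sulfur.
The molecule carries 2 separate instances of a methylthio ether (-SCH3) meeting every constraint; each maps to a distinct set of atoms, giving 2 matches.

2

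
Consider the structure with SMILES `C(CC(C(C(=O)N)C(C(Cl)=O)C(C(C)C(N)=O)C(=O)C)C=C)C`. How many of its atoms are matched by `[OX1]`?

4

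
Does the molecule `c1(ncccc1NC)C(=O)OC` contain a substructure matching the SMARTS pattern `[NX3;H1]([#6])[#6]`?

Yes

The pattern [NX3;H1]([#6])[#6] describes a trivalent nitrogen with one H, bonded to two carbons — a secondary amine.
The molecule carries an N-methylamino group (-NHCH3), whose atoms satisfy every constraint of the query, so the pattern matches.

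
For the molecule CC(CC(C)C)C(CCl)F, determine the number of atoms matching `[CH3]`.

3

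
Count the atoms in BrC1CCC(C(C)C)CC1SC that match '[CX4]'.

10

The query [CX4] means: C with X4: aliphatic carbon with exactly 4 total connections (bonds + H).
Check the 12 heavy atoms by environment: 10× C (X4) → match; 1× S (X2) → no; 1× Br (X1) → no.
That gives 10 matching atoms.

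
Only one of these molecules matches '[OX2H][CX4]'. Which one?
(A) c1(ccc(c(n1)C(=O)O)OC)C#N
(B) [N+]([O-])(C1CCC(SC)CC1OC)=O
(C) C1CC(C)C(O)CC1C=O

[OX2H][CX4] describes a hydroxyl oxygen bound to an sp3 (X4) carbon (an aliphatic alcohol).
(A) has a methoxy ether (-OCH3) but the oxygen has H0 (ether), not H1.
(B) has a methoxy ether (-OCH3) but the oxygen has H0 (ether), not H1.
(C) contains a hydroxyl group (-OH), which satisfies every atom and bond constraint.
So the answer is (C).

C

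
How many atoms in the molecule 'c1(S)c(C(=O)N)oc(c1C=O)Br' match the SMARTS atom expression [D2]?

2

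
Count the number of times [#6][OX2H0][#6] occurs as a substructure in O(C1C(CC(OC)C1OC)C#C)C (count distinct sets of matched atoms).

3

[#6][OX2H0][#6] is the SMARTS for an ether: an aliphatic oxygen bridging two carbons with no H on the oxygen.
The molecule carries 3 separate instances of a methoxy ether (-OCH3) meeting every constraint; each maps to a distinct set of atoms, giving 3 matches.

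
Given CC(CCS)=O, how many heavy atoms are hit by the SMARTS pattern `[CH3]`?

1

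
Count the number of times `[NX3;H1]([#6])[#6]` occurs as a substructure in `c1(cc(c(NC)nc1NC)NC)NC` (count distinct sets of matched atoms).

4

[NX3;H1]([#6])[#6] is the SMARTS for a secondary amine: a trivalent nitrogen with one H, bonded to two carbons.
The molecule carries 4 separate instances of an N-methylamino group (-NHCH3) meeting every constraint; each maps to a distinct set of atoms, giving 4 matches.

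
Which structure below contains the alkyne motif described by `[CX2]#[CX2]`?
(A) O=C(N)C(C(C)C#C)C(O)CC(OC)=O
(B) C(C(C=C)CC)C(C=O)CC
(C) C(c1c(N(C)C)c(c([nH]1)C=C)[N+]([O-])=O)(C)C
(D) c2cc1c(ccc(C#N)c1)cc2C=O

A

[CX2]#[CX2] describes a carbon-carbon triple bond (an alkyne).
(A) contains an ethynyl group (-C#CH), which satisfies every atom and bond constraint.
(B) has a vinyl group (-CH=CH2) but the C=C is a double bond; both carbons are CX3, not CX2.
(C) has a vinyl group (-CH=CH2) but the C=C is a double bond; both carbons are CX3, not CX2.
(D) has a nitrile (-C#N) but the triple bond is C#N, not C#C.
So the answer is (A).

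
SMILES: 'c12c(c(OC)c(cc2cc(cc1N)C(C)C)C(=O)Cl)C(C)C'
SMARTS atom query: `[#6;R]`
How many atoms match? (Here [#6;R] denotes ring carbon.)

10

The query [#6;R] means: carbon that is part of a ring.
Check the 22 heavy atoms by environment: 10× c (aromatic, in 6-ring) → match; 2× O (acyclic) → no; 8× C (acyclic) → no; 1× Cl (acyclic) → no; 1× N (acyclic) → no.
That gives 10 matching atoms.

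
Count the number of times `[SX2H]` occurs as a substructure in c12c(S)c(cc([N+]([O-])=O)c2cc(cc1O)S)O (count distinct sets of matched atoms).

[SX2H] is the SMARTS for a thiol: an aliphatic sulfur with two connections, one being H.
The molecule carries 2 separate instances of a thiol (-SH) meeting every constraint; each maps to a distinct set of atoms, giving 2 matches.

2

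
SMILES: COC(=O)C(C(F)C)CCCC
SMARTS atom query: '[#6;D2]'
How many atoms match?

The query [#6;D2] means: any carbon bonded to exactly two heavy atoms.
Check the 12 heavy atoms by environment: 3× C (D1) → no; 3× C (D3) → no; 3× C (D2) → match; 1× F (D1) → no; 1× O (D1) → no; 1× O (D2) → no.
That gives 3 matching atoms.

3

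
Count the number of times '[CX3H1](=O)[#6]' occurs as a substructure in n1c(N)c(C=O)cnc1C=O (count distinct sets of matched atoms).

2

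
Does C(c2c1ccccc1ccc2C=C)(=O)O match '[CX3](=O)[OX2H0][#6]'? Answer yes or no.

No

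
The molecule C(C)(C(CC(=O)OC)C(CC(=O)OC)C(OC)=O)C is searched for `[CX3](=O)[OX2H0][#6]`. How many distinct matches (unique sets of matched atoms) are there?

3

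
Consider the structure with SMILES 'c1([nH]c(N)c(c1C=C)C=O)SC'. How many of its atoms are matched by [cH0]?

4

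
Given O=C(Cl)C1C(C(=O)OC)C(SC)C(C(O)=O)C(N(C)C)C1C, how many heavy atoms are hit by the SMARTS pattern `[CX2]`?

0

The query [CX2] means: C with X2: aliphatic carbon with exactly 2 total connections.
Check the 22 heavy atoms by environment: 11× C (X4) → no; 3× C (X3) → no; 3× O (X1) → no; 2× O (X2) → no; 1× N (X3) → no; 1× S (X2) → no; 1× Cl (X1) → no.
No environment satisfies the query, so 0 matching atoms.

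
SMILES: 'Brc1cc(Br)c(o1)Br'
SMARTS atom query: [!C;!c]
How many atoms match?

Check the 8 heavy atoms by environment: 1× o (aromatic) → match; 4× c (aromatic) → no; 3× Br → match.
Summing the matching environments: 1 + 3 = 4 matching atoms.

4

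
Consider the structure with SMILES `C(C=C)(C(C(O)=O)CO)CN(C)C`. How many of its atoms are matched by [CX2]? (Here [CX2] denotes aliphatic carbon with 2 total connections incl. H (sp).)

0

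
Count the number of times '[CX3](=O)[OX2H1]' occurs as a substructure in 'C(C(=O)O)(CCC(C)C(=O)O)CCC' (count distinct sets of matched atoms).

2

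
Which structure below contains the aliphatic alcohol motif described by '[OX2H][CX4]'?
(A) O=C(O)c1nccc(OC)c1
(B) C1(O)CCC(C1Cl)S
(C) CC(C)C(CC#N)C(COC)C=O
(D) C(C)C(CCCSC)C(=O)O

[OX2H][CX4] describes a hydroxyl oxygen bound to an sp3 (X4) carbon (an aliphatic alcohol).
(A) has a methoxy ether (-OCH3) but the oxygen has H0 (ether), not H1.
(B) contains a hydroxyl group (-OH), which satisfies every atom and bond constraint.
(C) has a methoxy ether (-OCH3) but the oxygen has H0 (ether), not H1.
(D) has a carboxylic acid group (-C(=O)OH) but the -OH is on a CX3 carbonyl carbon, not a CX4 carbon.
So the answer is (B).

B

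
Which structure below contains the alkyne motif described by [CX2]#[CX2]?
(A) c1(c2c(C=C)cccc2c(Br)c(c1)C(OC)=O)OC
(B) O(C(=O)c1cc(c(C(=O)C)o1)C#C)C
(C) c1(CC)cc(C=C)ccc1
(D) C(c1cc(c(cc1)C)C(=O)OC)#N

B

[CX2]#[CX2] describes a carbon-carbon triple bond (an alkyne).
(A) has a vinyl group (-CH=CH2) but the C=C is a double bond; both carbons are CX3, not CX2.
(B) contains an ethynyl group (-C#CH), which satisfies every atom and bond constraint.
(C) has a vinyl group (-CH=CH2) but the C=C is a double bond; both carbons are CX3, not CX2.
(D) has a nitrile (-C#N) but the triple bond is C#N, not C#C.
So the answer is (B).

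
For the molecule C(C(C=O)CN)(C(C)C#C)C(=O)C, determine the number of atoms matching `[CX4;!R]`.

6

The query [CX4;!R] means: aliphatic carbon with four total connections, not in a ring.
Check the 13 heavy atoms by environment: 6× C (X4, acyclic) → match; 2× C (X3, acyclic) → no; 2× O (X1, acyclic) → no; 2× C (X2, acyclic) → no; 1× N (X3, acyclic) → no.
That gives 6 matching atoms.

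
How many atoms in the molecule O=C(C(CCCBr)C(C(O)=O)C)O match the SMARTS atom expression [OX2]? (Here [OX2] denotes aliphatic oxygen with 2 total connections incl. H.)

The query [OX2] means: aliphatic oxygen with two total connections — ether, hydroxyl, or ester single-bond O.
Check the 13 heavy atoms by environment: 6× C (X4) → no; 2× C (X3) → no; 2× O (X1) → no; 2× O (X2) → match; 1× Br (X1) → no.
That gives 2 matching atoms.

2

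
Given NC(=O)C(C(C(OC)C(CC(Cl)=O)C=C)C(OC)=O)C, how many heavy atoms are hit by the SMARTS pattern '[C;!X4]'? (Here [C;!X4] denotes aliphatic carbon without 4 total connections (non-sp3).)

5

The query [C;!X4] means: aliphatic carbon that does not have four total connections.
Check the 20 heavy atoms by environment: 8× C (X4) → no; 5× C (X3) → match; 3× O (X1) → no; 1× Cl (X1) → no; 2× O (X2) → no; 1× N (X3) → no.
That gives 5 matching atoms.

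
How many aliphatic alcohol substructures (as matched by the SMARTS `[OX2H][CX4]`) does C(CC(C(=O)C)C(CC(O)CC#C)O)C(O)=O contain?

[OX2H][CX4] is the SMARTS for an aliphatic alcohol: a hydroxyl oxygen bound to an sp3 (X4) carbon.
The molecule carries 2 separate instances of a hydroxyl group (-OH) meeting every constraint; each maps to a distinct set of atoms, giving 2 matches.

2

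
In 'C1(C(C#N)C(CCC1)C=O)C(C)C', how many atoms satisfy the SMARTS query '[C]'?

The query [C] means: uppercase C matches aliphatic (non-aromatic) carbon only.
Check the 13 heavy atoms by environment: 11× C → match; 1× O → no; 1× N → no.
That gives 11 matching atoms.

11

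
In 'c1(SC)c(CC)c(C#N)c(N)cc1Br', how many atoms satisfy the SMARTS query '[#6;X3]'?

Check the 14 heavy atoms by environment: 6× c (aromatic, X3) → match; 3× C (X4) → no; 1× C (X2) → no; 1× N (X1) → no; 1× S (X2) → no; 1× Br (X1) → no; 1× N (X3) → no.
That gives 6 matching atoms.

6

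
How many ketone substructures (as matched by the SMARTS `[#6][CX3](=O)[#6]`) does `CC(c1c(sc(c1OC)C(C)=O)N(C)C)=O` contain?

2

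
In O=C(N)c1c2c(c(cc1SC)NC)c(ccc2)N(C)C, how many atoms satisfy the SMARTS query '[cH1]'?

4

Check the 20 heavy atoms by environment: 6× c (aromatic, H0) → no; 4× c (aromatic, H1) → match; 1× N (H1) → no; 4× C (H3) → no; 1× N (H0) → no; 1× S (H0) → no; 1× C (H0) → no; 1× O (H0) → no; 1× N (H2) → no.
That gives 4 matching atoms.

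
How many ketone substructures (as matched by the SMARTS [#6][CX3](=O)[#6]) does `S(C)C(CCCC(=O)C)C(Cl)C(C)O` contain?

[#6][CX3](=O)[#6] is the SMARTS for a ketone: a carbonyl carbon (no H) flanked by two carbons.
Exactly one fragment in the molecule meets all constraints, giving 1 match.

1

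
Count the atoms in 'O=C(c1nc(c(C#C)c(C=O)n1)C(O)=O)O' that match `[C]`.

5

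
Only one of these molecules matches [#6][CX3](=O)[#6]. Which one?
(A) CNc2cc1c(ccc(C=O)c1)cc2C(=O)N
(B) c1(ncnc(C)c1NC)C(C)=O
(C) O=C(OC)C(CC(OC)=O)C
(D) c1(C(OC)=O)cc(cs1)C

B

[#6][CX3](=O)[#6] describes a carbonyl carbon (no H) flanked by two carbons (a ketone).
(A) has a primary amide (-C(=O)NH2) but one neighbour of the carbonyl carbon is N, not C.
(B) contains an acetyl/ketone group (-C(=O)CH3), which satisfies every atom and bond constraint.
(C) has a methyl-ester group (-C(=O)OCH3) but one neighbour of the carbonyl carbon is O, not C.
(D) has a methyl-ester group (-C(=O)OCH3) but one neighbour of the carbonyl carbon is O, not C.
So the answer is (B).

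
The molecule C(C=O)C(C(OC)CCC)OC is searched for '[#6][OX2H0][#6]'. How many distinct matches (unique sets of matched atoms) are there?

[#6][OX2H0][#6] is the SMARTS for an ether: an aliphatic oxygen bridging two carbons with no H on the oxygen.
The molecule carries 2 separate instances of a methoxy ether (-OCH3) meeting every constraint; each maps to a distinct set of atoms, giving 2 matches.

2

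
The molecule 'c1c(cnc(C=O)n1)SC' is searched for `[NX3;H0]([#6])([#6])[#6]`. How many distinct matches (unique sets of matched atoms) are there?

0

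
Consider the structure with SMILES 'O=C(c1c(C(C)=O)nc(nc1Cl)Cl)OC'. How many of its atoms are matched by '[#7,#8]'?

5

Check the 15 heavy atoms by environment: 2× n (aromatic) → match; 4× c (aromatic) → no; 4× C → no; 3× O → match; 2× Cl → no.
Summing the matching environments: 2 + 3 = 5 matching atoms.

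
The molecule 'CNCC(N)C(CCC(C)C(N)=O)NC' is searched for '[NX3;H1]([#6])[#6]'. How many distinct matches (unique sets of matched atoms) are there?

2

[NX3;H1]([#6])[#6] is the SMARTS for a secondary amine: a trivalent nitrogen with one H, bonded to two carbons.
The molecule carries 2 separate instances of an N-methylamino group (-NHCH3) meeting every constraint; each maps to a distinct set of atoms, giving 2 matches.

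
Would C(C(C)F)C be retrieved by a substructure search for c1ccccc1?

The pattern c1ccccc1 describes six aromatic carbons in a ring — a benzene ring.
The closest candidate here is a methyl group (-CH3), but no six-membered all-carbon aromatic ring is present. No other fragment satisfies the full query, so there is no match.

No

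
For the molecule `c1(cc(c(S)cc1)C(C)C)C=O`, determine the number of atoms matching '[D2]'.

4

Check the 12 heavy atoms by environment: 3× c (aromatic, D3) → no; 3× c (aromatic, D2) → match; 1× C (D3) → no; 2× C (D1) → no; 1× C (D2) → match; 1× O (D1) → no; 1× S (D1) → no.
Summing the matching environments: 3 + 1 = 4 matching atoms.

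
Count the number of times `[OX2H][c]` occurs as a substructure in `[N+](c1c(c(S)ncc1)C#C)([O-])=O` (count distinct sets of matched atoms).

[OX2H][c] is the SMARTS for a phenol: a hydroxyl oxygen attached to an aromatic carbon.
No fragment in the molecule satisfies every constraint, giving 0 matches.

0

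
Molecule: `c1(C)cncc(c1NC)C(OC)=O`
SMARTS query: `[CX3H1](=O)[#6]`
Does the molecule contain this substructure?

No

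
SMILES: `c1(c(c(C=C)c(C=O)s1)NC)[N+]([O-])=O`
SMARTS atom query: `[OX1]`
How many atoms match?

3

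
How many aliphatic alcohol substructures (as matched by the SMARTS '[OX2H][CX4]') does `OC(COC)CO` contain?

2

[OX2H][CX4] is the SMARTS for an aliphatic alcohol: a hydroxyl oxygen bound to an sp3 (X4) carbon.
The molecule carries 2 separate instances of a hydroxyl group (-OH) meeting every constraint; each maps to a distinct set of atoms, giving 2 matches.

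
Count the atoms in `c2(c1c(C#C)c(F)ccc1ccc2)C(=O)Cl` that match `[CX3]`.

1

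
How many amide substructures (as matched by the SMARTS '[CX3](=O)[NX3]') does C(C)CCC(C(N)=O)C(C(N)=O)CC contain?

2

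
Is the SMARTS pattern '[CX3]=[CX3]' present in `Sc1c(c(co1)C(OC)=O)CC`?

The pattern [CX3]=[CX3] describes a non-aromatic C=C double bond between two sp2 carbons — an alkene.
The closest candidate here is an ethyl group (-CH2CH3), but its C-C bond is a single bond between CX4 carbons, not CX3=CX3. No other fragment satisfies the full query, so there is no match.

No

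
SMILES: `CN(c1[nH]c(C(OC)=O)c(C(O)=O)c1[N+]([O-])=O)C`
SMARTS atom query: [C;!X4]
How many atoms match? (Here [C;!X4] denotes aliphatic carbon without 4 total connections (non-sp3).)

2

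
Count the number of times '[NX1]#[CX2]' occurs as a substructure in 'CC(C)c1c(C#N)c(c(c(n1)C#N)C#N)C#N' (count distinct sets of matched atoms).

[NX1]#[CX2] is the SMARTS for a nitrile: a nitrogen triple-bonded to a two-connected carbon.
The molecule carries 4 separate instances of a nitrile (-C#N) meeting every constraint; each maps to a distinct set of atoms, giving 4 matches.

4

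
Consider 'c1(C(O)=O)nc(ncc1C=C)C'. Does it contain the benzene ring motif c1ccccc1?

No

The pattern c1ccccc1 describes six aromatic carbons in a ring — a benzene ring.
The closest candidate here is a methyl group (-CH3), but no six-membered all-carbon aromatic ring is present. No other fragment satisfies the full query, so there is no match.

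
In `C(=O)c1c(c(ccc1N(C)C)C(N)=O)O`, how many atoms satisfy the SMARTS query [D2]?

3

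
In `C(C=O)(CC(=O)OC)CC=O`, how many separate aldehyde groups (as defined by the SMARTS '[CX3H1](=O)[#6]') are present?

2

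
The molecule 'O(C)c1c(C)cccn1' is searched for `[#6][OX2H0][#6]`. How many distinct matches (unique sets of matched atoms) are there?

1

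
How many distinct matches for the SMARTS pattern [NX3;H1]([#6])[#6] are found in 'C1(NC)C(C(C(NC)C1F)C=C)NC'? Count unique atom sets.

3

[NX3;H1]([#6])[#6] is the SMARTS for a secondary amine: a trivalent nitrogen with one H, bonded to two carbons.
The molecule carries 3 separate instances of an N-methylamino group (-NHCH3) meeting every constraint; each maps to a distinct set of atoms, giving 3 matches.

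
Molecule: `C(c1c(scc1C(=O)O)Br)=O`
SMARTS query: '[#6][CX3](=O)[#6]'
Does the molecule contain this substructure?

The pattern [#6][CX3](=O)[#6] describes a carbonyl carbon (no H) flanked by two carbons — a ketone.
The closest candidate here is an aldehyde (-CHO), but the carbonyl carbon has H1, so it is not flanked by two carbons. No other fragment satisfies the full query, so there is no match.

No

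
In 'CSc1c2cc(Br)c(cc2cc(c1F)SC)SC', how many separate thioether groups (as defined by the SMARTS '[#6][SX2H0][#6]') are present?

3

[#6][SX2H0][#6] is the SMARTS for a thioether: an aliphatic sulfur bridging two carbons with no H on the sulfur.
The molecule carries 3 separate instances of a methylthio ether (-SCH3) meeting every constraint; each maps to a distinct set of atoms, giving 3 matches.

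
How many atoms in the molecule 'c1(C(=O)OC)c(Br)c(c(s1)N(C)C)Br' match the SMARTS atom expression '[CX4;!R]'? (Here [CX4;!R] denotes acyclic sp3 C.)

3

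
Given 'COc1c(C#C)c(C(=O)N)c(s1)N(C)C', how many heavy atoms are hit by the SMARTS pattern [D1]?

6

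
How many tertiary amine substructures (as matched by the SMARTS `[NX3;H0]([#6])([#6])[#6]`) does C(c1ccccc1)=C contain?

0

[NX3;H0]([#6])([#6])[#6] is the SMARTS for a tertiary amine: a trivalent nitrogen with no H, bonded to three carbons.
No fragment in the molecule satisfies every constraint, giving 0 matches.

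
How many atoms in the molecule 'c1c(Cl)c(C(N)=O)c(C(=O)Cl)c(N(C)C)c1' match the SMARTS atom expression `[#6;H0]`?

6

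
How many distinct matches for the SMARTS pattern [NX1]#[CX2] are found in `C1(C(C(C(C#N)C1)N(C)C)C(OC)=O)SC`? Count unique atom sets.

1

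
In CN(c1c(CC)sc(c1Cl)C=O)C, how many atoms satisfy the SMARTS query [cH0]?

Check the 13 heavy atoms by environment: 1× s (aromatic, H0) → no; 4× c (aromatic, H0) → match; 1× C (H1) → no; 1× O (H0) → no; 1× C (H2) → no; 3× C (H3) → no; 1× N (H0) → no; 1× Cl (H0) → no.
That gives 4 matching atoms.

4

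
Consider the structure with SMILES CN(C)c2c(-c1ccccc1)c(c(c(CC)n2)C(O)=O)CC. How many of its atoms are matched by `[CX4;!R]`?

Check the 22 heavy atoms by environment: 1× n (aromatic, X2, in 6-ring) → no; 11× c (aromatic, X3, in 6-ring) → no; 1× C (X3, acyclic) → no; 1× O (X1, acyclic) → no; 1× O (X2, acyclic) → no; 6× C (X4, acyclic) → match; 1× N (X3, acyclic) → no.
That gives 6 matching atoms.

6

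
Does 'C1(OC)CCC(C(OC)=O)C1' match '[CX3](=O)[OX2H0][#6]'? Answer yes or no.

Yes

The pattern [CX3](=O)[OX2H0][#6] describes a carbonyl carbon bonded to an oxygen that is itself bonded to carbon (no H on that O) — an ester.
The molecule carries a methyl-ester group (-C(=O)OCH3), whose atoms satisfy every constraint of the query, so the pattern matches.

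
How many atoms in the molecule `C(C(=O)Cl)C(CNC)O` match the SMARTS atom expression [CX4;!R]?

4

The query [CX4;!R] means: aliphatic carbon with four total connections, not in a ring.
Check the 9 heavy atoms by environment: 4× C (X4, acyclic) → match; 1× N (X3, acyclic) → no; 1× O (X2, acyclic) → no; 1× C (X3, acyclic) → no; 1× O (X1, acyclic) → no; 1× Cl (X1, acyclic) → no.
That gives 4 matching atoms.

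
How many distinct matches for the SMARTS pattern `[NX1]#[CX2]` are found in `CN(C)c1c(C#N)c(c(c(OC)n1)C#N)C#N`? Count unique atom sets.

[NX1]#[CX2] is the SMARTS for a nitrile: a nitrogen triple-bonded to a two-connected carbon.
The molecule carries 3 separate instances of a nitrile (-C#N) meeting every constraint; each maps to a distinct set of atoms, giving 3 matches.

3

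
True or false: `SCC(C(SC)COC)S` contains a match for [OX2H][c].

False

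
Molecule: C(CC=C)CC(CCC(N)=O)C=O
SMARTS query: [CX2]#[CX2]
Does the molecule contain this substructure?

No

The pattern [CX2]#[CX2] describes a carbon-carbon triple bond — an alkyne.
The closest candidate here is a vinyl group (-CH=CH2), but the C=C is a double bond; both carbons are CX3, not CX2. No other fragment satisfies the full query, so there is no match.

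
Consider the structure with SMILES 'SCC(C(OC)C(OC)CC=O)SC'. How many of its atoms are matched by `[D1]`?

5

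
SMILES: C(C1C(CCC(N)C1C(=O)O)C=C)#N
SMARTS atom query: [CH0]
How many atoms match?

2

Check the 14 heavy atoms by environment: 3× C (H2) → no; 5× C (H1) → no; 2× C (H0) → match; 1× N (H0) → no; 1× O (H0) → no; 1× O (H1) → no; 1× N (H2) → no.
That gives 2 matching atoms.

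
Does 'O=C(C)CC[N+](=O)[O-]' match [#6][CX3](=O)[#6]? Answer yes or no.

The pattern [#6][CX3](=O)[#6] describes a carbonyl carbon (no H) flanked by two carbons — a ketone.
The molecule carries an acetyl/ketone group (-C(=O)CH3), whose atoms satisfy every constraint of the query, so the pattern matches.

Yes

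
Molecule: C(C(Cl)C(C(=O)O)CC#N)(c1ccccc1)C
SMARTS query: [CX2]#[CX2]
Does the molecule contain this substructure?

The pattern [CX2]#[CX2] describes a carbon-carbon triple bond — an alkyne.
The closest candidate here is a nitrile (-C#N), but the triple bond is C#N, not C#C. No other fragment satisfies the full query, so there is no match.

No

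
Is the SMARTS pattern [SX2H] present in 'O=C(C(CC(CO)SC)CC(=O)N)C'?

No

The pattern [SX2H] describes an aliphatic sulfur with two connections, one being H — a thiol.
The closest candidate here is a hydroxyl group (-OH), but it is an -OH, not an -SH. No other fragment satisfies the full query, so there is no match.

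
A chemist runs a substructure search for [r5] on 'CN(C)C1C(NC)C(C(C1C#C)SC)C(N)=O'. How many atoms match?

5

The query [r5] means: r5 matches atoms in a five-membered ring.
Check the 17 heavy atoms by environment: 5× C (in 5-ring) → match; 3× N (acyclic) → no; 7× C (acyclic) → no; 1× S (acyclic) → no; 1× O (acyclic) → no.
That gives 5 matching atoms.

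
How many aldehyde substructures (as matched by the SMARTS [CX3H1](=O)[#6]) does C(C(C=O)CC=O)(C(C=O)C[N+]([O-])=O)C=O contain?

4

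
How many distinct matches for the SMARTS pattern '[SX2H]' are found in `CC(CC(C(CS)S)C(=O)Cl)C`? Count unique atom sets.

[SX2H] is the SMARTS for a thiol: an aliphatic sulfur with two connections, one being H.
The molecule carries 2 separate instances of a thiol (-SH) meeting every constraint; each maps to a distinct set of atoms, giving 2 matches.

2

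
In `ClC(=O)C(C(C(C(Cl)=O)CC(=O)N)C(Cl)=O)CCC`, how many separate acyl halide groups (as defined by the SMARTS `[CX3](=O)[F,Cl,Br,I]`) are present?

3

[CX3](=O)[F,Cl,Br,I] is the SMARTS for an acyl halide: a carbonyl carbon bonded to a halogen.
The molecule carries 3 separate instances of an acyl chloride (-C(=O)Cl) meeting every constraint; each maps to a distinct set of atoms, giving 3 matches.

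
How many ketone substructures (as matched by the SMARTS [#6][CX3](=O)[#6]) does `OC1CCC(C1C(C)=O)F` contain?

1

[#6][CX3](=O)[#6] is the SMARTS for a ketone: a carbonyl carbon (no H) flanked by two carbons.
Exactly one fragment in the molecule meets all constraints, giving 1 match.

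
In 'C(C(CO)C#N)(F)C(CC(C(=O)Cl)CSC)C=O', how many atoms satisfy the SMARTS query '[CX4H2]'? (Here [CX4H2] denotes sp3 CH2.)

3

Check the 18 heavy atoms by environment: 3× C (H2, X4) → match; 4× C (H1, X4) → no; 1× C (H0, X2) → no; 1× N (H0, X1) → no; 1× C (H0, X3) → no; 2× O (H0, X1) → no; 1× Cl (H0, X1) → no; 1× C (H1, X3) → no; 1× S (H0, X2) → no; 1× C (H3, X4) → no; 1× O (H1, X2) → no; 1× F (H0, X1) → no.
That gives 3 matching atoms.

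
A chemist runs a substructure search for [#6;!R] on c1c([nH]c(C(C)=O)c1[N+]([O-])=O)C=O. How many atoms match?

3

The query [#6;!R] means: carbon not in any ring.
Check the 13 heavy atoms by environment: 1× n (aromatic, in 5-ring) → no; 4× c (aromatic, in 5-ring) → no; 1× N (charge +1, acyclic) → no; 1× O (charge -1, acyclic) → no; 3× O (acyclic) → no; 3× C (acyclic) → match.
That gives 3 matching atoms.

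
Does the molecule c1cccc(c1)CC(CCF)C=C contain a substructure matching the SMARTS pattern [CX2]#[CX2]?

The pattern [CX2]#[CX2] describes a carbon-carbon triple bond — an alkyne.
The closest candidate here is a vinyl group (-CH=CH2), but the C=C is a double bond; both carbons are CX3, not CX2. No other fragment satisfies the full query, so there is no match.

No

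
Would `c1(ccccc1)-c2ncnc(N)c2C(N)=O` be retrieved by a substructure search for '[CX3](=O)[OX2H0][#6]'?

No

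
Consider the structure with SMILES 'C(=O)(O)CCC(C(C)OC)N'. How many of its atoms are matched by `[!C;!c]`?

The query [!C;!c] means: neither aliphatic nor aromatic carbon — same as [!#6].
Check the 11 heavy atoms by environment: 7× C → no; 3× O → match; 1× N → match.
Summing the matching environments: 3 + 1 = 4 matching atoms.

4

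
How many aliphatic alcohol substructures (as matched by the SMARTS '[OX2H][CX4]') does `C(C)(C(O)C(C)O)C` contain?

2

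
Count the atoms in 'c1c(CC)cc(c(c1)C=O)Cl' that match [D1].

The query [D1] means: atom with exactly one heavy-atom neighbour (degree 1).
Check the 11 heavy atoms by environment: 3× c (aromatic, D3) → no; 3× c (aromatic, D2) → no; 1× Cl (D1) → match; 2× C (D2) → no; 1× C (D1) → match; 1× O (D1) → match.
Summing the matching environments: 1 + 1 + 1 = 3 matching atoms.

3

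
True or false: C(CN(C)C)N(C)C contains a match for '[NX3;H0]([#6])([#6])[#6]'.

True

The pattern [NX3;H0]([#6])([#6])[#6] describes a trivalent nitrogen with no H, bonded to three carbons — a tertiary amine.
The molecule carries a dimethylamino group (-N(CH3)2), whose atoms satisfy every constraint of the query, so the pattern matches.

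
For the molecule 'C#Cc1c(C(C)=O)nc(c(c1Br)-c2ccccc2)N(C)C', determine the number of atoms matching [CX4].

3

The query [CX4] means: C with X4: aliphatic carbon with exactly 4 total connections (bonds + H).
Check the 21 heavy atoms by environment: 1× n (aromatic, X2) → no; 11× c (aromatic, X3) → no; 2× C (X2) → no; 1× Br (X1) → no; 1× C (X3) → no; 1× O (X1) → no; 3× C (X4) → match; 1× N (X3) → no.
That gives 3 matching atoms.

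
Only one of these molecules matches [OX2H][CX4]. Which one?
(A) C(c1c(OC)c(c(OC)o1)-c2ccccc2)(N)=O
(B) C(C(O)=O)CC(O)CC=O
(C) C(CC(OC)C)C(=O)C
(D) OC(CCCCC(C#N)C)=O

[OX2H][CX4] describes a hydroxyl oxygen bound to an sp3 (X4) carbon (an aliphatic alcohol).
(A) has a methoxy ether (-OCH3) but the oxygen has H0 (ether), not H1.
(B) contains a hydroxyl group (-OH), which satisfies every atom and bond constraint.
(C) has a methoxy ether (-OCH3) but the oxygen has H0 (ether), not H1.
(D) has a carboxylic acid group (-C(=O)OH) but the -OH is on a CX3 carbonyl carbon, not a CX4 carbon.
So the answer is (B).

B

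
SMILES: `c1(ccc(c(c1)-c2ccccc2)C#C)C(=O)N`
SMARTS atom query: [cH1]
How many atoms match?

8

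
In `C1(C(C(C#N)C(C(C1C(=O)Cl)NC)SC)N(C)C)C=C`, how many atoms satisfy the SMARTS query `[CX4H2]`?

0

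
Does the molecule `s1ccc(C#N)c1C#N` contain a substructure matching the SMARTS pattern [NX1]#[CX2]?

Yes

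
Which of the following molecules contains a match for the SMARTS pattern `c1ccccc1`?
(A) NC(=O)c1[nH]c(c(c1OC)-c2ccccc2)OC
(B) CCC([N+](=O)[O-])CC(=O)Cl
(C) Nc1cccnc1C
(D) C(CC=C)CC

A

c1ccccc1 describes six aromatic carbons in a ring (a benzene ring).
(A) contains a phenyl ring, which satisfies every atom and bond constraint.
(B) has a methyl group (-CH3) but no six-membered all-carbon aromatic ring is present.
(C) has a methyl group (-CH3) but no six-membered all-carbon aromatic ring is present.
(D) has a methyl group (-CH3) but no six-membered all-carbon aromatic ring is present.
So the answer is (A).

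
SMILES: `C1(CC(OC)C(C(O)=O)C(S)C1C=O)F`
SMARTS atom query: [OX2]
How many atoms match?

2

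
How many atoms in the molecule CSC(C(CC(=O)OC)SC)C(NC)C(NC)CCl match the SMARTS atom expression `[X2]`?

3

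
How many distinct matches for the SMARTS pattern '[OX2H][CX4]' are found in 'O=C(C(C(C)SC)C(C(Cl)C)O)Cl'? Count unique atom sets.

1

[OX2H][CX4] is the SMARTS for an aliphatic alcohol: a hydroxyl oxygen bound to an sp3 (X4) carbon.
Exactly one fragment in the molecule meets all constraints, giving 1 match.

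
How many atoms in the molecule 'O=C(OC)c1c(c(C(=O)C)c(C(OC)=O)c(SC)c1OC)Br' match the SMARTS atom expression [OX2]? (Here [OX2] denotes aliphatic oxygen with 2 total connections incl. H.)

3

The query [OX2] means: aliphatic oxygen with two total connections — ether, hydroxyl, or ester single-bond O.
Check the 22 heavy atoms by environment: 6× c (aromatic, X3) → no; 3× C (X3) → no; 3× O (X1) → no; 3× O (X2) → match; 5× C (X4) → no; 1× S (X2) → no; 1× Br (X1) → no.
That gives 3 matching atoms.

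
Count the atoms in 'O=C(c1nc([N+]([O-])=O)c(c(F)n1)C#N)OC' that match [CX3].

Check the 16 heavy atoms by environment: 2× n (aromatic, X2) → no; 4× c (aromatic, X3) → no; 1× N (charge +1, X3) → no; 1× O (charge -1, X1) → no; 2× O (X1) → no; 1× F (X1) → no; 1× C (X3) → match; 1× O (X2) → no; 1× C (X4) → no; 1× C (X2) → no; 1× N (X1) → no.
That gives 1 matching atom.

1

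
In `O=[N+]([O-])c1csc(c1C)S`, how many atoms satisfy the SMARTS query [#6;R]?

The query [#6;R] means: carbon that is part of a ring.
Check the 10 heavy atoms by environment: 1× s (aromatic, in 5-ring) → no; 4× c (aromatic, in 5-ring) → match; 1× C (acyclic) → no; 1× S (acyclic) → no; 1× N (charge +1, acyclic) → no; 1× O (charge -1, acyclic) → no; 1× O (acyclic) → no.
That gives 4 matching atoms.

4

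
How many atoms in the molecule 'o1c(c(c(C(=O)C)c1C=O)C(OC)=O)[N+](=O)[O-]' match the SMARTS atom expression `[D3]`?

7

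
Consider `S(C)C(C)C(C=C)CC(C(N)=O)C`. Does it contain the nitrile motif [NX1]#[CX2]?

The pattern [NX1]#[CX2] describes a nitrogen triple-bonded to a two-connected carbon — a nitrile.
The closest candidate here is a primary amide (-C(=O)NH2), but the nitrogen is NX3, not NX1. No other fragment satisfies the full query, so there is no match.

No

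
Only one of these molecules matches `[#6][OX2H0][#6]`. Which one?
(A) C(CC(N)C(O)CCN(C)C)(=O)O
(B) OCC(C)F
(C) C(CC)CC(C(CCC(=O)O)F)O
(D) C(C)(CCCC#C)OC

D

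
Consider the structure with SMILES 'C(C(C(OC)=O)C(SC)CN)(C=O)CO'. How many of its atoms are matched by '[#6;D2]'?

3

The query [#6;D2] means: any carbon bonded to exactly two heavy atoms.
Check the 15 heavy atoms by environment: 3× C (D2) → match; 4× C (D3) → no; 1× S (D2) → no; 2× C (D1) → no; 3× O (D1) → no; 1× O (D2) → no; 1× N (D1) → no.
That gives 3 matching atoms.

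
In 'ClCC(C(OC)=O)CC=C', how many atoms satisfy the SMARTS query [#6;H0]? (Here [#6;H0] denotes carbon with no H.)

Check the 10 heavy atoms by environment: 3× C (H2) → no; 2× C (H1) → no; 1× Cl (H0) → no; 1× C (H0) → match; 2× O (H0) → no; 1× C (H3) → no.
That gives 1 matching atom.

1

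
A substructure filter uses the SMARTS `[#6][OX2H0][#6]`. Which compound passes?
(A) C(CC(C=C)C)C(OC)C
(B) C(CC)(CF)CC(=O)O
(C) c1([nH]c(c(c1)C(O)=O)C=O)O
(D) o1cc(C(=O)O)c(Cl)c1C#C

A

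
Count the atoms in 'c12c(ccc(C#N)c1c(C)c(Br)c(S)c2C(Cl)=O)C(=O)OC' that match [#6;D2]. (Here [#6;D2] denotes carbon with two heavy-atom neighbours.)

The query [#6;D2] means: any carbon bonded to exactly two heavy atoms.
Check the 22 heavy atoms by environment: 8× c (aromatic, D3) → no; 2× c (aromatic, D2) → match; 2× C (D1) → no; 1× S (D1) → no; 1× Br (D1) → no; 2× C (D3) → no; 2× O (D1) → no; 1× O (D2) → no; 1× C (D2) → match; 1× N (D1) → no; 1× Cl (D1) → no.
Summing the matching environments: 2 + 1 = 3 matching atoms.

3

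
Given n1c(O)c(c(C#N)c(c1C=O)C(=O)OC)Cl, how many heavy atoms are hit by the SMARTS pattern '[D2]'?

The query [D2] means: atom with exactly two heavy-atom neighbours.
Check the 16 heavy atoms by environment: 1× n (aromatic, D2) → match; 5× c (aromatic, D3) → no; 3× O (D1) → no; 2× C (D2) → match; 1× N (D1) → no; 1× C (D3) → no; 1× O (D2) → match; 1× C (D1) → no; 1× Cl (D1) → no.
Summing the matching environments: 1 + 2 + 1 = 4 matching atoms.

4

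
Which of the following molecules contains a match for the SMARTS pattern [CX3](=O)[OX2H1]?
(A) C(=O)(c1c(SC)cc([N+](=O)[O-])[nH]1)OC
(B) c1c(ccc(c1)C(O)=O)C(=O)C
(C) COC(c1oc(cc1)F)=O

B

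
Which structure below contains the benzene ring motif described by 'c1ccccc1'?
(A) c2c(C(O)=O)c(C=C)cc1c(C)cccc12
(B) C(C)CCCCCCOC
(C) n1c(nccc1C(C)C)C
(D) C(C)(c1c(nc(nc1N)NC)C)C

c1ccccc1 describes six aromatic carbons in a ring (a benzene ring).
(A) contains the required atom environment, so the pattern matches.
(B) has a methyl group (-CH3) but no six-membered all-carbon aromatic ring is present.
(C) has a methyl group (-CH3) but no six-membered all-carbon aromatic ring is present.
(D) has a methyl group (-CH3) but no six-membered all-carbon aromatic ring is present.
So the answer is (A).

A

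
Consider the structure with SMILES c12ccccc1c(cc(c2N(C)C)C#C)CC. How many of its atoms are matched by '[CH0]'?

1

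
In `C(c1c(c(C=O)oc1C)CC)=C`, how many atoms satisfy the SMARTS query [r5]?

The query [r5] means: r5 matches atoms in a five-membered ring.
Check the 12 heavy atoms by environment: 1× o (aromatic, in 5-ring) → match; 4× c (aromatic, in 5-ring) → match; 6× C (acyclic) → no; 1× O (acyclic) → no.
Summing the matching environments: 1 + 4 = 5 matching atoms.

5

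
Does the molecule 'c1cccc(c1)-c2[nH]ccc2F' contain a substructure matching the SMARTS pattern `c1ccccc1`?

The pattern c1ccccc1 describes six aromatic carbons in a ring — a benzene ring.
The molecule carries a phenyl ring, whose atoms satisfy every constraint of the query, so the pattern matches.

Yes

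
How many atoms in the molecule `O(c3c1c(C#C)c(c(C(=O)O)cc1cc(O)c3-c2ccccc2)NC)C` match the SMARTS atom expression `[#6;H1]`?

The query [#6;H1] means: any carbon bearing exactly one hydrogen.
Check the 26 heavy atoms by environment: 9× c (aromatic, H0) → no; 7× c (aromatic, H1) → match; 2× C (H0) → no; 2× O (H0) → no; 2× O (H1) → no; 1× C (H1) → match; 1× N (H1) → no; 2× C (H3) → no.
Summing the matching environments: 7 + 1 = 8 matching atoms.

8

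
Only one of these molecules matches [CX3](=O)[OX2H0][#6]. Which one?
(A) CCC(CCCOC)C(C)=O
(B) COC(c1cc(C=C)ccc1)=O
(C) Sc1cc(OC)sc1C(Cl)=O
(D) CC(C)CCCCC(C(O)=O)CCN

B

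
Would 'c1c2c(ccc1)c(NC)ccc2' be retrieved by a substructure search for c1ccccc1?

Yes

The pattern c1ccccc1 describes six aromatic carbons in a ring — a benzene ring.
The required atom environment is present in the molecule, so the pattern matches.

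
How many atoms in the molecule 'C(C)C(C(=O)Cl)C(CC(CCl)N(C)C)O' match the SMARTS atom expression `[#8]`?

2

The query [#8] means: #8 matches any oxygen atom.
Check the 15 heavy atoms by environment: 10× C → no; 1× N → no; 2× O → match; 2× Cl → no.
That gives 2 matching atoms.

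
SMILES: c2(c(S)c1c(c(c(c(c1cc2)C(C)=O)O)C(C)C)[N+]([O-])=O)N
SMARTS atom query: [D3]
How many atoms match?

Check the 22 heavy atoms by environment: 8× c (aromatic, D3) → match; 2× c (aromatic, D2) → no; 1× N (D1) → no; 3× O (D1) → no; 1× S (D1) → no; 2× C (D3) → match; 3× C (D1) → no; 1× N (charge +1, D3) → match; 1× O (charge -1, D1) → no.
Summing the matching environments: 8 + 2 + 1 = 11 matching atoms.

11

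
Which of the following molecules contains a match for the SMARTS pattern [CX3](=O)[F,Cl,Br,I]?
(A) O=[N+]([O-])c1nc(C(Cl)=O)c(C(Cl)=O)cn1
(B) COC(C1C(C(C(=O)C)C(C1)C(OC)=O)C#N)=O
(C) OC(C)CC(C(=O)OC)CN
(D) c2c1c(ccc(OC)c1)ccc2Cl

[CX3](=O)[F,Cl,Br,I] describes a carbonyl carbon bonded to a halogen (an acyl halide).
(A) contains an acyl chloride (-C(=O)Cl), which satisfies every atom and bond constraint.
(B) has a methyl-ester group (-C(=O)OCH3) but the carbonyl is bonded to -O-C, not to a halogen.
(C) has a methyl-ester group (-C(=O)OCH3) but the carbonyl is bonded to -O-C, not to a halogen.
(D) has a chloro substituent but the Cl is not on a carbonyl carbon.
So the answer is (A).

A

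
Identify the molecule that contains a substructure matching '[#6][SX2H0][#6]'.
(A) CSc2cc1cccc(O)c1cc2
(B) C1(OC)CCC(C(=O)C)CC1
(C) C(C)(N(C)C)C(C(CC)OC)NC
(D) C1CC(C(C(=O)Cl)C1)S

A

[#6][SX2H0][#6] describes an aliphatic sulfur bridging two carbons with no H on the sulfur (a thioether).
(A) contains a methylthio ether (-SCH3), which satisfies every atom and bond constraint.
(B) has a methoxy ether (-OCH3) but the bridging atom is O, not S.
(C) has a methoxy ether (-OCH3) but the bridging atom is O, not S.
(D) has a thiol (-SH) but the sulfur has H1, not H0 bridging two carbons.
So the answer is (A).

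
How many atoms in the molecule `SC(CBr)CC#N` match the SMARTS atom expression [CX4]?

3

The query [CX4] means: C with X4: aliphatic carbon with exactly 4 total connections (bonds + H).
Check the 7 heavy atoms by environment: 3× C (X4) → match; 1× S (X2) → no; 1× Br (X1) → no; 1× C (X2) → no; 1× N (X1) → no.
That gives 3 matching atoms.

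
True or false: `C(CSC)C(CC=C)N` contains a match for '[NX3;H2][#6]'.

True

The pattern [NX3;H2][#6] describes a trivalent nitrogen with two H attached to carbon — a primary amine.
The molecule carries a primary amino group (-NH2), whose atoms satisfy every constraint of the query, so the pattern matches.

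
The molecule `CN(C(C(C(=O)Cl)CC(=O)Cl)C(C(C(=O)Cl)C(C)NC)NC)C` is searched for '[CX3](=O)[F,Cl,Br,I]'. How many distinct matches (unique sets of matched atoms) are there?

[CX3](=O)[F,Cl,Br,I] is the SMARTS for an acyl halide: a carbonyl carbon bonded to a halogen.
The molecule carries 3 separate instances of an acyl chloride (-C(=O)Cl) meeting every constraint; each maps to a distinct set of atoms, giving 3 matches.

3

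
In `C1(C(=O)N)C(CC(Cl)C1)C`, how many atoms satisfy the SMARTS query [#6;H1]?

3

The query [#6;H1] means: any carbon bearing exactly one hydrogen.
Check the 10 heavy atoms by environment: 3× C (H1) → match; 2× C (H2) → no; 1× C (H3) → no; 1× Cl (H0) → no; 1× C (H0) → no; 1× O (H0) → no; 1× N (H2) → no.
That gives 3 matching atoms.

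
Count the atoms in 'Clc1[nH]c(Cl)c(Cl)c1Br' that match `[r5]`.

5

Check the 9 heavy atoms by environment: 1× n (aromatic, in 5-ring) → match; 4× c (aromatic, in 5-ring) → match; 3× Cl (acyclic) → no; 1× Br (acyclic) → no.
Summing the matching environments: 1 + 4 = 5 matching atoms.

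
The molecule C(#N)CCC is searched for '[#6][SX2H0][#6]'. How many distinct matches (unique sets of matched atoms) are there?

0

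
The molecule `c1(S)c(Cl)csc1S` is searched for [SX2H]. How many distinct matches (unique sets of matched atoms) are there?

2

[SX2H] is the SMARTS for a thiol: an aliphatic sulfur with two connections, one being H.
The molecule carries 2 separate instances of a thiol (-SH) meeting every constraint; each maps to a distinct set of atoms, giving 2 matches.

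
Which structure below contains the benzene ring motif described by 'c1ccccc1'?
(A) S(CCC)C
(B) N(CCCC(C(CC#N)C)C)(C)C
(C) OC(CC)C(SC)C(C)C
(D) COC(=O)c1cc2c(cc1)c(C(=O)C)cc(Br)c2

c1ccccc1 describes six aromatic carbons in a ring (a benzene ring).
(A) has a methyl group (-CH3) but no six-membered all-carbon aromatic ring is present.
(B) has a methyl group (-CH3) but no six-membered all-carbon aromatic ring is present.
(C) has a methyl group (-CH3) but no six-membered all-carbon aromatic ring is present.
(D) contains the required atom environment, so the pattern matches.
So the answer is (D).

D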